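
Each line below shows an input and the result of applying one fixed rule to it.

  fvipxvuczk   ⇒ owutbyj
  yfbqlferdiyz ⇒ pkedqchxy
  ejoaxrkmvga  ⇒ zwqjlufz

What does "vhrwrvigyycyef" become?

vquhfxxbxde

The rule is to delete the first 3 characters, then shift every letter 1 place backward in the alphabet (wrapping around).
"vhrwrvigyycyef" → "wrvigyycyef" → "vquhfxxbxde".
(Check on "yfbqlferdiyz": → "qlferdiyz" → "pkedqchxy" ✓)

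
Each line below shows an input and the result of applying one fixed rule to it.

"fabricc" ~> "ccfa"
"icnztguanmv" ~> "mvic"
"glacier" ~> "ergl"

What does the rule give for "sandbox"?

oxsa

Rule — move the first 2 characters to the end (rotate left by 2), then keep only the last 4 characters.
"sandbox" → "oxsa".
(Check on "glacier": → "aciergl" → "ergl" ✓)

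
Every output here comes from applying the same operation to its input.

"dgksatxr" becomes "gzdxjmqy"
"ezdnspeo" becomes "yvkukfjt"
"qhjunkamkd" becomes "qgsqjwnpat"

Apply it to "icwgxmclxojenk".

The rule is to swap the front and back halves of the string, then shift every letter 6 places forward in the alphabet (wrapping around).
On "icwgxmclxojenk" that produces "rdupktqoicmdsi".

rdupktqoicmdsi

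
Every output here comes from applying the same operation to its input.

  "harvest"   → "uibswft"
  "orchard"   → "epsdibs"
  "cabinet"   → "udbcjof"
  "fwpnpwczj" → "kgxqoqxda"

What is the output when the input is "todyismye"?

Looking at the pairs, the operation is to shift every letter 1 place forward in the alphabet (wrapping around), then move the last character to the front.
"todyismye" → "upezjtnzf" → "fupezjtnz".

fupezjtnz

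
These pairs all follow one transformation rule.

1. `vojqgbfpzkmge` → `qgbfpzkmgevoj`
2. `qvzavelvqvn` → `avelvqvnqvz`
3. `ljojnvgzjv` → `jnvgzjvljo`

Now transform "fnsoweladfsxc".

oweladfsxcfns

The transformation: move the first 3 characters to the end (rotate left by 3).
Applying that to "fnsoweladfsxc" gives "oweladfsxcfns".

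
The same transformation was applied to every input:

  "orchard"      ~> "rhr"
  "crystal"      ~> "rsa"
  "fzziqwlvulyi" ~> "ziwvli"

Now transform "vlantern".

The rule is to keep every other character starting from the second (positions 2nd, 4th, 6th, ...).
So "vlantern" becomes "lnen".

lnen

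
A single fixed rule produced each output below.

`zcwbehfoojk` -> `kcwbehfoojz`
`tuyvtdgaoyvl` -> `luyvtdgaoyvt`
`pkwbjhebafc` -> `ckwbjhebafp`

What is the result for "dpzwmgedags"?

In each case the input is transformed by: swap the first and last characters.
For "dpzwmgedags" the result is "spzwmgedagd".

spzwmgedagd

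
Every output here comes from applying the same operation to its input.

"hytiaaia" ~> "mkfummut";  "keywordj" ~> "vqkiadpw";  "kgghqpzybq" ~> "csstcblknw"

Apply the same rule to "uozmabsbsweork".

The transformation: shift every letter 12 places forward in the alphabet (wrapping around), then swap the first and last characters.
Working it through for "uozmabsbsweork": intermediate "galymneneiqadw", final "walymneneiqadg".

walymneneiqadg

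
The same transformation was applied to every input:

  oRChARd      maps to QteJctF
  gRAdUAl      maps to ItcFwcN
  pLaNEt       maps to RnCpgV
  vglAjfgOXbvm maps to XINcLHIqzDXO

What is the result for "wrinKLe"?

YTKPmnG

Rule — shift every letter 2 places forward in the alphabet (wrapping around), then flip the case of every letter.
"wrinKLe" → "ytkpMNg" → "YTKPmnG".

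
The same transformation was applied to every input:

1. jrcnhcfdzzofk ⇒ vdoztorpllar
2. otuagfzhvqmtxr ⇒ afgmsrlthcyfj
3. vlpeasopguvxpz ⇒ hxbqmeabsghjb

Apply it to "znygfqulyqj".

The rule is to delete the last character, then shift every letter 12 places forward in the alphabet (wrapping around).
Applying both steps to "znygfqulyqj": "znygfqulyq", then "lzksrcgxkc".

lzksrcgxkc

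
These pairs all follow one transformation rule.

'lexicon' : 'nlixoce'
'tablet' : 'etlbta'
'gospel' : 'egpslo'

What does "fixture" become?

Rule — swap each adjacent pair of characters (1↔2, 3↔4, ...), then swap the first and last characters.
Working it through for "fixture": intermediate "iftxrue", final "eftxrui".
(Check on "lexicon": → "elixocn" → "nlixoce" ✓)

eftxrui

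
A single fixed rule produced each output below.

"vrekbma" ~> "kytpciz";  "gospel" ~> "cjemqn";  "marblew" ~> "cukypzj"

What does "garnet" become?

creypl

Rule — shift every letter 2 places backward in the alphabet (wrapping around), then move the last 2 characters to the front (rotate right by 2).
On "garnet" that produces "creypl".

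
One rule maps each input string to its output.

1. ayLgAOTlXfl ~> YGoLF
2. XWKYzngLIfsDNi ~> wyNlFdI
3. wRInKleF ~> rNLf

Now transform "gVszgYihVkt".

The rule is to flip the case of every letter, then keep every other character starting from the second (positions 2nd, 4th, 6th, ...).
Starting from "gVszgYihVkt": after the first operation, "GvSZGyIHvKT"; after the second, "vZyHK".

vZyHK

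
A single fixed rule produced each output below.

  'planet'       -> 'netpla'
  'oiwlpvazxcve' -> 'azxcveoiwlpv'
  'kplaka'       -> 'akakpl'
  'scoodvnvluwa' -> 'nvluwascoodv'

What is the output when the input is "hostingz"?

Looking at the pairs, the operation is to swap the front and back halves of the string.
For "hostingz" the result is "ingzhost".

ingzhost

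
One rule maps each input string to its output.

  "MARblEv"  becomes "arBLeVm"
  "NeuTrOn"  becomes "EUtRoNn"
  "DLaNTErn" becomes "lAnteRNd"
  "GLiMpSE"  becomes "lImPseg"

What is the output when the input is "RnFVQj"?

NfvqJr

The pattern: move the first character to the end, then flip the case of every letter.
For "RnFVQj", step one produces "nFVQjR"; step two turns that into "NfvqJr".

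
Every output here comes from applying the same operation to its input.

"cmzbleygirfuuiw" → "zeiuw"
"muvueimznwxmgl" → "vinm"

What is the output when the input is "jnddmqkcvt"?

dqv

What's happening: keep one character in every 3, starting at position 3 (positions 3rd, 6th, 9th, ...).
"jnddmqkcvt" → "dqv".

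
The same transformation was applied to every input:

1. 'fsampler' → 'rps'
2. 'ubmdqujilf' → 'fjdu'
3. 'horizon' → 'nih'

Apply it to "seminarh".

hne

Looking at the pairs, the operation is to reverse the string, then keep one character in every 3, starting at position 1 (positions 1st, 4th, 7th, ...).
"seminarh" → "hranimes" → "hne".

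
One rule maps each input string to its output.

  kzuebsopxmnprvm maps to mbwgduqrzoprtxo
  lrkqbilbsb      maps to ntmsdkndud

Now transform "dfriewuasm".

The transformation: shift every letter 2 places forward in the alphabet (wrapping around).
On "dfriewuasm" that produces "fhtkgywcuo".

fhtkgywcuo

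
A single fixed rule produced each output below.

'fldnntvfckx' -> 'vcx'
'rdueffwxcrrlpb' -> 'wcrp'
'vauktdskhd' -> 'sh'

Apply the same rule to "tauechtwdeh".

The rule is to keep every other character starting from the first (positions 1st, 3rd, 5th, ...), then delete the first 3 characters.
Applying both steps to "tauechtwdeh": "tuctdh", then "tdh".

tdh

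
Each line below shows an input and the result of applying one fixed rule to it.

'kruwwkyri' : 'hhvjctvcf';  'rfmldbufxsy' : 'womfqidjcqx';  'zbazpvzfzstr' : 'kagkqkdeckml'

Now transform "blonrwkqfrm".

The transformation: shift every letter 11 places forward in the alphabet (wrapping around), then move the first 3 characters to the end (rotate left by 3).
Applying both steps to "blonrwkqfrm": "mwzychvbqcx", then "ychvbqcxmwz".
(Check on "rfmldbufxsy": → "cqxwomfqidj" → "womfqidjcqx" ✓)

ychvbqcxmwz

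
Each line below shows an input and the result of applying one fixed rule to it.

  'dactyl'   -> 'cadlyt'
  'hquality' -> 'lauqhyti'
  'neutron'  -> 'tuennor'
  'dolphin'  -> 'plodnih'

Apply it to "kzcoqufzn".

Rule — reverse the string, then move the first 3 characters to the end (rotate left by 3).
Starting from "kzcoqufzn": after the first operation, "nzfuqoczk"; after the second, "uqoczknzf".
(Check on "hquality": → "ytilauqh" → "lauqhyti" ✓)

uqoczknzf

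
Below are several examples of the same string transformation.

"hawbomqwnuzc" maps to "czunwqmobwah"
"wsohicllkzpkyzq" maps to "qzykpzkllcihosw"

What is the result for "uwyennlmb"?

bmlnneywu

The transformation: reverse the string.
"uwyennlmb" → "bmlnneywu".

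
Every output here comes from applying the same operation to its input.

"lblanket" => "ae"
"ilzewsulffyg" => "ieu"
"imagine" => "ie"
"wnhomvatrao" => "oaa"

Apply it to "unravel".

ua

The pattern: keep one character in every 3, starting at position 1 (positions 1st, 4th, 7th, ...), then keep only the vowels.
On "unravel": the first step gives "ual", and the second then gives "ua".
(Check on "wnhomvatrao": → "woaa" → "oaa" ✓)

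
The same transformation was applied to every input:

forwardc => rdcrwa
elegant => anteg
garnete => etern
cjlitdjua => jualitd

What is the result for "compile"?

ilemp

Looking at the pairs, the operation is to delete the first 2 characters, then move the last 3 characters to the front (rotate right by 3).
On "compile": the first step gives "mpile", and the second then gives "ilemp".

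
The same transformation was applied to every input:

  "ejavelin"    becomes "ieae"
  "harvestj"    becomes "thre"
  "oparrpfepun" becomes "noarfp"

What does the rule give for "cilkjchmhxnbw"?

Each output is the input with this applied: keep every other character starting from the first (positions 1st, 3rd, 5th, ...), then move the last character to the front.
Working it through for "cilkjchmhxnbw": intermediate "cljhhnw", final "wcljhhn".

wcljhhn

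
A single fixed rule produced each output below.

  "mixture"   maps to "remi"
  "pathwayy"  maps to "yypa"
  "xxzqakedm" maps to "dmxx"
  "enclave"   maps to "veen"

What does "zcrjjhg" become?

Looking at the pairs, the operation is to move the last 2 characters to the front (rotate right by 2), then keep only the first 4 characters.
So "zcrjjhg" becomes "hgzc".

hgzc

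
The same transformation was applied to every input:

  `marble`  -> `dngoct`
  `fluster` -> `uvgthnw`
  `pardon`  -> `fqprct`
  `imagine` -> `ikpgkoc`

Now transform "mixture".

The pattern: move the first 3 characters to the end (rotate left by 3), then shift every letter 2 places forward in the alphabet (wrapping around).
On "mixture": the first step gives "turemix", and the second then gives "vwtgokz".

vwtgokz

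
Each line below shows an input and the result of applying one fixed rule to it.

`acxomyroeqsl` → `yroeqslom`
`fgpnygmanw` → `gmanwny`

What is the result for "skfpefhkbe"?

Rule — delete the first 3 characters, then move the first 2 characters to the end (rotate left by 2).
So "skfpefhkbe" becomes "fhkbepe".

fhkbepe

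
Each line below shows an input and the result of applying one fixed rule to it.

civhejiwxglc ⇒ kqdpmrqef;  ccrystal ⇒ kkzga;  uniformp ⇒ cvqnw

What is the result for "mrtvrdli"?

The rule is to delete the last 3 characters, then shift every letter 8 places forward in the alphabet (wrapping around).
Starting from "mrtvrdli": after the first operation, "mrtvr"; after the second, "uzbdz".

uzbdz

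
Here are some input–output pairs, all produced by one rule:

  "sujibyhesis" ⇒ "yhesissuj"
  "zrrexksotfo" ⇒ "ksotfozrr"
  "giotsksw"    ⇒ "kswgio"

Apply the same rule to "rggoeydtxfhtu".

The transformation: move the first 3 characters to the end (rotate left by 3), then delete the first 2 characters.
Applying both steps to "rggoeydtxfhtu": "oeydtxfhturgg", then "ydtxfhturgg".
(Check on "giotsksw": → "tskswgio" → "kswgio" ✓)

ydtxfhturgg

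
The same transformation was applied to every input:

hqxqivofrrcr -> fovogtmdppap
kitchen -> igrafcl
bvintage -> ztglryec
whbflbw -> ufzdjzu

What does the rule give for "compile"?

amkngjc

Each output is the input with this applied: shift every letter 2 places backward in the alphabet (wrapping around).
Applying that to "compile" gives "amkngjc".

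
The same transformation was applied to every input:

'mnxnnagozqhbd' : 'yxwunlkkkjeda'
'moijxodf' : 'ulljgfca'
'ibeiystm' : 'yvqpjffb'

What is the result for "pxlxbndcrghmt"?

zyuuqomkjieda

Looking at the pairs, the operation is to shift every letter 3 places backward in the alphabet (wrapping around), then sort the characters into reverse alphabetical order.
For "pxlxbndcrghmt" the result is "zyuuqomkjieda".
(Check on "mnxnnagozqhbd": → "jkukkxdlwneya" → "yxwunlkkkjeda" ✓)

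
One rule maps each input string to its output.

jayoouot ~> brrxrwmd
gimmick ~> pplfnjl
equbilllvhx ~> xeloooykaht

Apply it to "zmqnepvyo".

Looking at the pairs, the operation is to move the first 2 characters to the end (rotate left by 2), then shift every letter 3 places forward in the alphabet (wrapping around).
So "zmqnepvyo" becomes "tqhsybrcp".

tqhsybrcp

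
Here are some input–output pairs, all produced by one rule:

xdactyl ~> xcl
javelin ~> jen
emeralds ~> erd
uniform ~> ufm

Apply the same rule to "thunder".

What's happening: keep one character in every 3, starting at position 1 (positions 1st, 4th, 7th, ...).
Applying that to "thunder" gives "tnr".

tnr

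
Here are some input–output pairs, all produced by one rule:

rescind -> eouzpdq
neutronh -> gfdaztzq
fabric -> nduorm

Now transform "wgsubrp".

The rule is to move the first 2 characters to the end (rotate left by 2), then shift every letter 12 places forward in the alphabet (wrapping around).
Starting from "wgsubrp": after the first operation, "subrpwg"; after the second, "egndbis".

egndbis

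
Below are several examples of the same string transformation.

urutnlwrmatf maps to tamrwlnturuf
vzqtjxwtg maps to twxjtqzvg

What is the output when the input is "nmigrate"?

The transformation: move the last character to the front, then reverse the string.
"nmigrate" → "enmigrat" → "targimne".

targimne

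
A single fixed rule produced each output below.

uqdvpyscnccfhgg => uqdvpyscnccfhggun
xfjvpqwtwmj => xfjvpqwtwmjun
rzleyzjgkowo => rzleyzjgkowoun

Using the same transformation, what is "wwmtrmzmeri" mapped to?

In each case the input is transformed by: append "un".
"wwmtrmzmeri" → "wwmtrmzmeriun".

wwmtrmzmeriun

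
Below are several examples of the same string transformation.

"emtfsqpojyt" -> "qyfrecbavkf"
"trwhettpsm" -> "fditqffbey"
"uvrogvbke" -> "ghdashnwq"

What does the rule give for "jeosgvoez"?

vqaeshaql

Looking at the pairs, the operation is to shift every letter 12 places forward in the alphabet (wrapping around).
"jeosgvoez" → "vqaeshaql".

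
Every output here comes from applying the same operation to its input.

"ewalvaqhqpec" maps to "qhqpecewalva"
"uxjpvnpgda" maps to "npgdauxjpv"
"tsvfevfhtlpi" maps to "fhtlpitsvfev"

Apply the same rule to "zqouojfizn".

Rule — swap the front and back halves of the string.
Applying that to "zqouojfizn" gives "jfiznzqouo".

jfiznzqouo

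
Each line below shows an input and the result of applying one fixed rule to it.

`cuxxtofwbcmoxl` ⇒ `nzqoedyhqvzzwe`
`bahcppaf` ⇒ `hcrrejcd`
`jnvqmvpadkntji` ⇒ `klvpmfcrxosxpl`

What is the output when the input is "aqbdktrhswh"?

jyujtvmfdsc

The pattern: reverse the string, then shift every letter 2 places forward in the alphabet (wrapping around).
Applying both steps to "aqbdktrhswh": "hwshrtkdbqa", then "jyujtvmfdsc".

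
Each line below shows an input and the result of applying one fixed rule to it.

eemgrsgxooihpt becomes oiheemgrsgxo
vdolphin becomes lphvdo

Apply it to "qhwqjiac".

Each output is the input with this applied: delete the last 2 characters, then move the last 3 characters to the front (rotate right by 3).
Working it through for "qhwqjiac": intermediate "qhwqji", final "qjiqhw".

qjiqhw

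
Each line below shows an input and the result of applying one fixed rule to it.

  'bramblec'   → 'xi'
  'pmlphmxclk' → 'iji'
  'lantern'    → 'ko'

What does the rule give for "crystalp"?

The transformation: shift every letter 3 places backward in the alphabet (wrapping around), then keep one character in every 3, starting at position 3 (positions 3rd, 6th, 9th, ...).
Starting from "crystalp": after the first operation, "zovpqxim"; after the second, "vx".

vx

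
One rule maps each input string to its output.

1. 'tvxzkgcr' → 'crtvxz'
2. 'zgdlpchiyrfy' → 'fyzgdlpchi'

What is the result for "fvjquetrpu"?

pufvjque

The transformation: move the last 2 characters to the front (rotate right by 2), then delete the last 2 characters.
Starting from "fvjquetrpu": after the first operation, "pufvjquetr"; after the second, "pufvjque".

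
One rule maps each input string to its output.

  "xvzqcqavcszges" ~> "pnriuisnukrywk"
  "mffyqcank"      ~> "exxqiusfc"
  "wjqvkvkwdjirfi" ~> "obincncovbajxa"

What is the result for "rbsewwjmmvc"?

What's happening: shift every letter 8 places backward in the alphabet (wrapping around).
Applying that to "rbsewwjmmvc" gives "jtkwoobeenu".

jtkwoobeenu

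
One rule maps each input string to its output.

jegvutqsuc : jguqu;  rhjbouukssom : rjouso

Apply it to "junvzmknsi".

jnzks

The rule is to keep every other character starting from the first (positions 1st, 3rd, 5th, ...).
"junvzmknsi" → "jnzks".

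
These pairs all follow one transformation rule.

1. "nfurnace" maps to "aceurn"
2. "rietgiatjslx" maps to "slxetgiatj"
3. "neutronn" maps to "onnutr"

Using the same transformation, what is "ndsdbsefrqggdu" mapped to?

The transformation: delete the first 2 characters, then move the last 3 characters to the front (rotate right by 3).
So "ndsdbsefrqggdu" becomes "gdusdbsefrqg".

gdusdbsefrqg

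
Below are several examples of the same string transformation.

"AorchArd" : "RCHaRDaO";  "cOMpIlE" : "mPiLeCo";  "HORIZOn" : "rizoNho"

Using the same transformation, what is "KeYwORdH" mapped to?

Each output is the input with this applied: flip the case of every letter, then move the first 2 characters to the end (rotate left by 2).
On "KeYwORdH": the first step gives "kEyWorDh", and the second then gives "yWorDhkE".

yWorDhkE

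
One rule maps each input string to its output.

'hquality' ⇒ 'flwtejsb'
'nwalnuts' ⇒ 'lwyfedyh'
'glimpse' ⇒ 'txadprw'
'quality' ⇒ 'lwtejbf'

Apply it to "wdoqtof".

zbezqho

In each case the input is transformed by: shift every letter 11 places forward in the alphabet (wrapping around), then move the first 2 characters to the end (rotate left by 2).
Working it through for "wdoqtof": intermediate "hozbezq", final "zbezqho".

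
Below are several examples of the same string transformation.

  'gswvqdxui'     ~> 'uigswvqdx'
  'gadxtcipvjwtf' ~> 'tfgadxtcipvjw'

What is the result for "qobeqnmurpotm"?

Looking at the pairs, the operation is to move the last 2 characters to the front (rotate right by 2).
So "qobeqnmurpotm" becomes "tmqobeqnmurpo".

tmqobeqnmurpo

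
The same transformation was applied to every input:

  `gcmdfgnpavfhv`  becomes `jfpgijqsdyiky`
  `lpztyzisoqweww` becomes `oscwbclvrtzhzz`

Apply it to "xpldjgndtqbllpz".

asogmjqgwteoosc

The pattern: shift every letter 3 places forward in the alphabet (wrapping around).
So "xpldjgndtqbllpz" becomes "asogmjqgwteoosc".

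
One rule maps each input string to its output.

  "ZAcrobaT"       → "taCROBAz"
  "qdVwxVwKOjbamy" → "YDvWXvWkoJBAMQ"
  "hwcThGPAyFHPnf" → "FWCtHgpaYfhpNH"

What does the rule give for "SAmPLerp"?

Rule — swap the first and last characters, then flip the case of every letter.
On "SAmPLerp": the first step gives "pAmPLerS", and the second then gives "PaMplERs".

PaMplERs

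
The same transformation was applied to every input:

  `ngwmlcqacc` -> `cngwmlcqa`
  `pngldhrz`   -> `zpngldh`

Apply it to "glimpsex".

xglimps

Each output is the input with this applied: move the last 2 characters to the front (rotate right by 2), then delete the first character.
On "glimpsex": the first step gives "exglimps", and the second then gives "xglimps".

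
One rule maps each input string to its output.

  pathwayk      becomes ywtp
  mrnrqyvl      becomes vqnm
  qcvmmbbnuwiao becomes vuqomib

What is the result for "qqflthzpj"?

ztqjf

The transformation: keep every other character starting from the first (positions 1st, 3rd, 5th, ...), then sort the characters into reverse alphabetical order.
"qqflthzpj" → "ztqjf".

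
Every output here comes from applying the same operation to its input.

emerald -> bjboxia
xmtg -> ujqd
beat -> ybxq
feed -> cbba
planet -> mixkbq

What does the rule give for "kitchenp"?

In each case the input is transformed by: shift every letter 3 places backward in the alphabet (wrapping around).
Doing the same to "kitchenp": "hfqzebkm".

hfqzebkm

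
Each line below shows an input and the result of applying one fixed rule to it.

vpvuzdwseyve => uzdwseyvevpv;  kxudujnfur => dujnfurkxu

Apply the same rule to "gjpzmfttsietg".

zmfttsietggjp

The rule is to move the first 3 characters to the end (rotate left by 3).
On "gjpzmfttsietg" that produces "zmfttsietggjp".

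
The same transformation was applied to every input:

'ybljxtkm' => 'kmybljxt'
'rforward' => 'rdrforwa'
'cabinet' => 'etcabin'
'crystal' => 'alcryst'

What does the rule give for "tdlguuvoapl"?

pltdlguuvoa

In each case the input is transformed by: move the last 2 characters to the front (rotate right by 2).
Doing the same to "tdlguuvoapl": "pltdlguuvoa".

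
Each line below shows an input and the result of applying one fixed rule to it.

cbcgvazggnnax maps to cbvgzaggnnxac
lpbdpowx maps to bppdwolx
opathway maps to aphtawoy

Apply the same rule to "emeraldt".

The transformation: move the first character to the end, then swap each adjacent pair of characters (1↔2, 3↔4, ...).
Working it through for "emeraldt": intermediate "meraldte", final "emardlet".

emardlet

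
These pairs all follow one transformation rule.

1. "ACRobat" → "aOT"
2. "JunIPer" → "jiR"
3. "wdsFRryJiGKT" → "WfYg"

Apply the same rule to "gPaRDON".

Grn

Each output is the input with this applied: keep one character in every 3, starting at position 1 (positions 1st, 4th, 7th, ...), then flip the case of every letter.
Starting from "gPaRDON": after the first operation, "gRN"; after the second, "Grn".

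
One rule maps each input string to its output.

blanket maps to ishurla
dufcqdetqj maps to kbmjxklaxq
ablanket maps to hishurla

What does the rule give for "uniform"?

bupmvyt

Rule — shift every letter 7 places forward in the alphabet (wrapping around).
"uniform" → "bupmvyt".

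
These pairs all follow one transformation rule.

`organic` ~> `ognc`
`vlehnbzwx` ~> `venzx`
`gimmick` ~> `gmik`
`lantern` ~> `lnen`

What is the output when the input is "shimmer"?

simr

The rule is to keep every other character starting from the first (positions 1st, 3rd, 5th, ...).
For "shimmer" the result is "simr".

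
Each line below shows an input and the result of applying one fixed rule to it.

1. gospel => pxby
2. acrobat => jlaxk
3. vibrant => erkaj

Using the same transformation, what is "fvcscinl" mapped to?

oelblr

Each output is the input with this applied: delete the last 2 characters, then shift every letter 9 places forward in the alphabet (wrapping around).
Doing the same to "fvcscinl": "oelblr".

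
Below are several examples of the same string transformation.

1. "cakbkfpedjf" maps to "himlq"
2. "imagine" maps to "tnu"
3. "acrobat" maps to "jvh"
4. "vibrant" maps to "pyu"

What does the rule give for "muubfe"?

bil

What's happening: shift every letter 7 places forward in the alphabet (wrapping around), then keep every other character starting from the second (positions 2nd, 4th, 6th, ...).
Working it through for "muubfe": intermediate "tbbiml", final "bil".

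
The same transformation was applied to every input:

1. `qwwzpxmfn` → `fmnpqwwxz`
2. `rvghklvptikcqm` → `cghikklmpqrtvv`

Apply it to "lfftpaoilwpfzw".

afffillopptwwz

In each case the input is transformed by: sort the characters into alphabetical order.
"lfftpaoilwpfzw" → "afffillopptwwz".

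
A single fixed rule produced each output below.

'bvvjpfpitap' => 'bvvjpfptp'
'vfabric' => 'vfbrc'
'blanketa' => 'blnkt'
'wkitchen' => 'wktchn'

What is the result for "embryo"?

mbry

Looking at the pairs, the operation is to remove every vowel.
For "embryo" the result is "mbry".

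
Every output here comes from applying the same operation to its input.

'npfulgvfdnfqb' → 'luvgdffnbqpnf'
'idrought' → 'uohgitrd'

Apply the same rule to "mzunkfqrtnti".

knqftrtnmiuz

In each case the input is transformed by: move the first 3 characters to the end (rotate left by 3), then swap each adjacent pair of characters (1↔2, 3↔4, ...).
Working it through for "mzunkfqrtnti": intermediate "nkfqrtntimzu", final "knqftrtnmiuz".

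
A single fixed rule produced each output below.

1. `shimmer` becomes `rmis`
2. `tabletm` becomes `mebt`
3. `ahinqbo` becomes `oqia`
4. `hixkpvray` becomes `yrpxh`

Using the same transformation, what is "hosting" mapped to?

gish

The pattern: reverse the string, then keep every other character starting from the first (positions 1st, 3rd, 5th, ...).
Starting from "hosting": after the first operation, "gnitsoh"; after the second, "gish".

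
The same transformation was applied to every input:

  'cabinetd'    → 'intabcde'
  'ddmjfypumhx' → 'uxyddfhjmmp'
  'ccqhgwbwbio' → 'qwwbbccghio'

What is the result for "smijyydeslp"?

syydeijlmps

Looking at the pairs, the operation is to sort the characters into alphabetical order, then move the last 3 characters to the front (rotate right by 3).
Applying both steps to "smijyydeslp": "deijlmpssyy", then "syydeijlmps".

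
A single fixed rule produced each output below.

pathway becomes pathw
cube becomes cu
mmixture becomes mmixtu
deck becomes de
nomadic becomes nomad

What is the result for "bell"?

be

Rule — delete the last 2 characters.
Applying that to "bell" gives "be".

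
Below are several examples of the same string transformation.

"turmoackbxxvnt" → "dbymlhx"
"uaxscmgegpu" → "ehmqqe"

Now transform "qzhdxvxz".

What's happening: shift every letter 10 places forward in the alphabet (wrapping around), then keep every other character starting from the first (positions 1st, 3rd, 5th, ...).
Applying that to "qzhdxvxz" gives "arhh".

arhh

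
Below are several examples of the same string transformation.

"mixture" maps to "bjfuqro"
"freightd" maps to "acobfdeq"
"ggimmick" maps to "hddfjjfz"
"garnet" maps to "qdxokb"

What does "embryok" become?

hbjyovl

In each case the input is transformed by: move the last character to the front, then shift every letter 3 places backward in the alphabet (wrapping around).
Starting from "embryok": after the first operation, "kembryo"; after the second, "hbjyovl".
(Check on "ggimmick": → "kggimmic" → "hddfjjfz" ✓)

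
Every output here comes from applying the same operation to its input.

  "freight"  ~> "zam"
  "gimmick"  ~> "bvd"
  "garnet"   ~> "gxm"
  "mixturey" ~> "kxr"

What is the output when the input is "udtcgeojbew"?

Each output is the input with this applied: shift every letter 7 places backward in the alphabet (wrapping around), then keep only the last 3 characters.
For "udtcgeojbew", step one produces "nwmvzxhcuxp"; step two turns that into "uxp".
(Check on "freight": → "ykxbzam" → "zam" ✓)

uxp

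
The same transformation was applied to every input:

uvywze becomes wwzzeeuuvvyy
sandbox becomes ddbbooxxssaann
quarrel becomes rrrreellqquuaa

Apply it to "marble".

bblleemmaarr

The pattern: move the first 3 characters to the end (rotate left by 3), then double every character.
"marble" → "blemar" → "bblleemmaarr".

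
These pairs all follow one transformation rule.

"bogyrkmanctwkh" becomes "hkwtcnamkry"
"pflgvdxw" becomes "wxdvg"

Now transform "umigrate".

etarg

Each output is the input with this applied: reverse the string, then delete the last 3 characters.
Starting from "umigrate": after the first operation, "etargimu"; after the second, "etarg".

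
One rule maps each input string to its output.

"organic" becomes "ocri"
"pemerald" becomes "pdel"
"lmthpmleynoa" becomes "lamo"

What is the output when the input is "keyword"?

kder

Rule — take characters alternately from the front and the back (1st, last, 2nd, 2nd-last, ...), then keep only the first 4 characters.
For "keyword", step one produces "kderyow"; step two turns that into "kder".
(Check on "lmthpmleynoa": → "lamotnhypeml" → "lamo" ✓)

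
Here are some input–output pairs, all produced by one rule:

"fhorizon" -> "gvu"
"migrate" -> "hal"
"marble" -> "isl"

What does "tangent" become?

lua

What's happening: shift every letter 7 places forward in the alphabet (wrapping around), then keep only the last 3 characters.
Working it through for "tangent": intermediate "ahunlua", final "lua".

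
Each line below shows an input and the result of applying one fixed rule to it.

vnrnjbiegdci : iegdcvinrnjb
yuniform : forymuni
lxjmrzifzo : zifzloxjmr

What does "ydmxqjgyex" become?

In each case the input is transformed by: swap the first and last characters, then swap the front and back halves of the string.
"ydmxqjgyex" → "xdmxqjgyey" → "jgyeyxdmxq".

jgyeyxdmxq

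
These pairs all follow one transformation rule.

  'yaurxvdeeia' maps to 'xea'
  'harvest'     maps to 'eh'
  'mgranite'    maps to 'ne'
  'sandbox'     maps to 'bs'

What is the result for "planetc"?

ep

Rule — move the first 2 characters to the end (rotate left by 2), then keep one character in every 3, starting at position 3 (positions 3rd, 6th, 9th, ...).
Applying both steps to "planetc": "anetcpl", then "ep".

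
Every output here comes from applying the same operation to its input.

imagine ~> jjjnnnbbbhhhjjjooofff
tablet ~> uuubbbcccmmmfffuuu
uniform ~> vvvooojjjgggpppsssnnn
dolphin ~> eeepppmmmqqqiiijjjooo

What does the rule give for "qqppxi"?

rrrrrrqqqqqqyyyjjj

In each case the input is transformed by: repeat every character 3 times, then shift every letter 1 place forward in the alphabet (wrapping around).
On "qqppxi": the first step gives "qqqqqqppppppxxxiii", and the second then gives "rrrrrrqqqqqqyyyjjj".
(Check on "imagine": → "iiimmmaaagggiiinnneee" → "jjjnnnbbbhhhjjjooofff" ✓)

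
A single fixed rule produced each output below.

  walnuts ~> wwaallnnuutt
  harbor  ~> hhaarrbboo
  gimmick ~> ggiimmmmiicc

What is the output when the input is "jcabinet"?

jjccaabbiinnee

In each case the input is transformed by: delete the last character, then double every character.
Working it through for "jcabinet": intermediate "jcabine", final "jjccaabbiinnee".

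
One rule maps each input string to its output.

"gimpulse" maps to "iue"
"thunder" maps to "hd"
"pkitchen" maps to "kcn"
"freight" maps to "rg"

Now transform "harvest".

ae

Each output is the input with this applied: keep one character in every 3, starting at position 2 (positions 2nd, 5th, 8th, ...).
So "harvest" becomes "ae".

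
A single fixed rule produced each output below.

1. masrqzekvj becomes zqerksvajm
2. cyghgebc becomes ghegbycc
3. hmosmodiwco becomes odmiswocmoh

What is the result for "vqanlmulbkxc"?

umllbnkaxqcv

Rule — take characters alternately from the front and the back (1st, last, 2nd, 2nd-last, ...), then reverse the string.
For "vqanlmulbkxc", step one produces "vcqxaknbllmu"; step two turns that into "umllbnkaxqcv".
(Check on "cyghgebc": → "ccybgehg" → "ghegbycc" ✓)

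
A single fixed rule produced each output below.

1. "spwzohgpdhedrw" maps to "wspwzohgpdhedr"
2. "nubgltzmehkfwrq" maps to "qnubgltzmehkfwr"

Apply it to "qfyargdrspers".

sqfyargdrsper

Rule — move the last character to the front.
"qfyargdrspers" → "sqfyargdrsper".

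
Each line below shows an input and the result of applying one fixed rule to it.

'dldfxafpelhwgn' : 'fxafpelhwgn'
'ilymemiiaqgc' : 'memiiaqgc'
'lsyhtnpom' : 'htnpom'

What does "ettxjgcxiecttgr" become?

The rule is to delete the first 3 characters.
So "ettxjgcxiecttgr" becomes "xjgcxiecttgr".

xjgcxiecttgr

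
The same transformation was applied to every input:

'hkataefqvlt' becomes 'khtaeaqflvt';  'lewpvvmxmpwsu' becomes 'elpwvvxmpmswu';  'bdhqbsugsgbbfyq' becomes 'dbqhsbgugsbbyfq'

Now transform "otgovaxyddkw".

toogavyxddwk

Rule — swap each adjacent pair of characters (1↔2, 3↔4, ...).
Doing the same to "otgovaxyddkw": "toogavyxddwk".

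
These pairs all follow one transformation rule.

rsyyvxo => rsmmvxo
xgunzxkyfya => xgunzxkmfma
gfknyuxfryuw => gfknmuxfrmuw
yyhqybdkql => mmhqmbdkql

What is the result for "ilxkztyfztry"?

ilxkztmfztrm

Looking at the pairs, the operation is to replace every "y" with "m".
Doing the same to "ilxkztyfztry": "ilxkztmfztrm".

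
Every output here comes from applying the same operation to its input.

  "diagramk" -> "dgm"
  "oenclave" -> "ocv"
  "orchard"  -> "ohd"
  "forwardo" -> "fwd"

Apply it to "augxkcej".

Looking at the pairs, the operation is to keep one character in every 3, starting at position 1 (positions 1st, 4th, 7th, ...).
"augxkcej" → "axe".

axe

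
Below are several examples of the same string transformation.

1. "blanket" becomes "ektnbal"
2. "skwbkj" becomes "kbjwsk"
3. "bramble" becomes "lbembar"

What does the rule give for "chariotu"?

touicrha

Rule — move the last 2 characters to the front (rotate right by 2), then take characters alternately from the front and the back (1st, last, 2nd, 2nd-last, ...).
Starting from "chariotu": after the first operation, "tuchario"; after the second, "touicrha".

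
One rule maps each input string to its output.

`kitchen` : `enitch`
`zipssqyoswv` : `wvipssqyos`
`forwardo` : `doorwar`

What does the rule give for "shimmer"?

erhimm

The rule is to delete the first character, then move the last 2 characters to the front (rotate right by 2).
For "shimmer" the result is "erhimm".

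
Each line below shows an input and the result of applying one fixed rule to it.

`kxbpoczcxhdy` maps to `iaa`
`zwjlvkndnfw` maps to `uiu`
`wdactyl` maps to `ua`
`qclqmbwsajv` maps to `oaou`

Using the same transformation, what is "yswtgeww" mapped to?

ueuu

The pattern: shift every letter 2 places backward in the alphabet (wrapping around), then keep only the vowels.
On "yswtgeww": the first step gives "wqurecuu", and the second then gives "ueuu".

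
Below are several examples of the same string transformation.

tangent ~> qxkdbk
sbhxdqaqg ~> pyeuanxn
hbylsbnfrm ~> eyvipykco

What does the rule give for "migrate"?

jfdoxq

The pattern: shift every letter 3 places backward in the alphabet (wrapping around), then delete the last character.
Applying both steps to "migrate": "jfdoxqb", then "jfdoxq".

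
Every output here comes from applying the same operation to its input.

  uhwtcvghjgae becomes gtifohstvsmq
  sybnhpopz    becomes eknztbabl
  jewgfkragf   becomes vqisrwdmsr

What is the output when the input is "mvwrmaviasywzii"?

yhidymhumekiluu

In each case the input is transformed by: shift every letter 12 places forward in the alphabet (wrapping around).
For "mvwrmaviasywzii" the result is "yhidymhumekiluu".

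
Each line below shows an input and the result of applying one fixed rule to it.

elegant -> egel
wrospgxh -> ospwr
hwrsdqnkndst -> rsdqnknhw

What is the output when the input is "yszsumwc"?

zsuys

The transformation: delete the last 3 characters, then move the first 2 characters to the end (rotate left by 2).
On "yszsumwc": the first step gives "yszsu", and the second then gives "zsuys".
(Check on "wrospgxh": → "wrosp" → "ospwr" ✓)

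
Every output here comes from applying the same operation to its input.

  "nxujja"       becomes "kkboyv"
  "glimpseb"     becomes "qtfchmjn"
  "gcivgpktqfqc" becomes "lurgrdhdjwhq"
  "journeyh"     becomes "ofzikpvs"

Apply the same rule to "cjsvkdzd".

The pattern: shift every letter 1 place forward in the alphabet (wrapping around), then swap the front and back halves of the string.
On "cjsvkdzd": the first step gives "dktwleae", and the second then gives "leaedktw".

leaedktw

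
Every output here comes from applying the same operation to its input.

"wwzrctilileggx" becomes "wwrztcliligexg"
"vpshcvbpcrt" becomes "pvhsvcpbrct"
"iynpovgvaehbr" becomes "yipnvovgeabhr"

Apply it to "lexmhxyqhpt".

The rule is to swap each adjacent pair of characters (1↔2, 3↔4, ...).
"lexmhxyqhpt" → "elmxxhqypht".

elmxxhqypht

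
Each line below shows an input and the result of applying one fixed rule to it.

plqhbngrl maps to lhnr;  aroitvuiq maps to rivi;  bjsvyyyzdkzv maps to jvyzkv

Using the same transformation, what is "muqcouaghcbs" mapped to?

ucugcs

The transformation: keep every other character starting from the second (positions 2nd, 4th, 6th, ...).
Doing the same to "muqcouaghcbs": "ucugcs".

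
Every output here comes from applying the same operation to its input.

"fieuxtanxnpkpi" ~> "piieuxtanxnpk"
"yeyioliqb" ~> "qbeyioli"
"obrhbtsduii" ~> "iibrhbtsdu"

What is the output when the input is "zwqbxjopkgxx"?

xxwqbxjopkg

The rule is to delete the first character, then move the last 2 characters to the front (rotate right by 2).
So "zwqbxjopkgxx" becomes "xxwqbxjopkg".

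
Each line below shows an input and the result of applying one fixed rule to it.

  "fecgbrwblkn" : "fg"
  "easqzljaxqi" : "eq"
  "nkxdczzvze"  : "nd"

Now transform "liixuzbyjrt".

lx

Looking at the pairs, the operation is to keep one character in every 3, starting at position 1 (positions 1st, 4th, 7th, ...), then delete the last 2 characters.
On "liixuzbyjrt": the first step gives "lxbr", and the second then gives "lx".
(Check on "fecgbrwblkn": → "fgwk" → "fg" ✓)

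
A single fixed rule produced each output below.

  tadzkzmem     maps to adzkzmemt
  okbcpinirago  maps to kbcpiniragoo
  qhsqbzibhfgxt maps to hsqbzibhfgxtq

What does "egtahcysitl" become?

gtahcysitle

In each case the input is transformed by: move the first character to the end.
For "egtahcysitl" the result is "gtahcysitle".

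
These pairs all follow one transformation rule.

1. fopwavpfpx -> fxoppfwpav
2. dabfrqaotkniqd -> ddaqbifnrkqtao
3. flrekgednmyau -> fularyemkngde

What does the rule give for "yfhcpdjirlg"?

Looking at the pairs, the operation is to take characters alternately from the front and the back (1st, last, 2nd, 2nd-last, ...).
Doing the same to "yfhcpdjirlg": "ygflhrcipjd".

ygflhrcipjd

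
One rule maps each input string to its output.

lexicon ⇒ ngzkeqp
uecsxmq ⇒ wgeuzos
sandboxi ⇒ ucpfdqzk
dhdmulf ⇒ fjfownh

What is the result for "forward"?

hqtyctf

Rule — shift every letter 2 places forward in the alphabet (wrapping around).
Applying that to "forward" gives "hqtyctf".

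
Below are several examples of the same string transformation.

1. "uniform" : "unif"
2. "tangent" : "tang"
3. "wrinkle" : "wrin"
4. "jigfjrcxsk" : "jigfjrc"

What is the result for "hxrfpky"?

hxrf

What's happening: delete the last 3 characters.
For "hxrfpky" the result is "hxrf".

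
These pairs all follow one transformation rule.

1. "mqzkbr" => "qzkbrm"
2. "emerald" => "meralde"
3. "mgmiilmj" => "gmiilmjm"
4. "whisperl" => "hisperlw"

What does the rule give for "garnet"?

What's happening: move the first character to the end.
Applying that to "garnet" gives "arnetg".

arnetg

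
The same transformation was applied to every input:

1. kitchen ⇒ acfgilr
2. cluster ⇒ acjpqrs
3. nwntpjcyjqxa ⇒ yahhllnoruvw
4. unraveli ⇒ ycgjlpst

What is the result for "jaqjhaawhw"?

Each output is the input with this applied: sort the characters into alphabetical order, then shift every letter 2 places backward in the alphabet (wrapping around).
Applying both steps to "jaqjhaawhw": "aaahhjjqww", then "yyyffhhouu".

yyyffhhouu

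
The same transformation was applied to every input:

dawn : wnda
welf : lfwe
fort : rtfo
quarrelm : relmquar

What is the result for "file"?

Rule — swap the front and back halves of the string.
Doing the same to "file": "lefi".

lefi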